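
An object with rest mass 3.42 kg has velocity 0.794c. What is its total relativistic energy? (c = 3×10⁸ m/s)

γ = 1/√(1 - 0.794²) = 1.645
mc² = 3.42 × (3×10⁸)² = 3.078×10¹⁷ J
E = γmc² = 1.645 × 3.078×10¹⁷ = 5.063×10¹⁷ J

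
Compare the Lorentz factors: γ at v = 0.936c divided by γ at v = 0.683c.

γ₁ = 1/√(1 - 0.936²) = 2.841
γ₂ = 1/√(1 - 0.683²) = 1.369
γ₁/γ₂ = 2.841/1.369 = 2.075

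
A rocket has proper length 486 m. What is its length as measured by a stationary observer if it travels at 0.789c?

Proper length L₀ = 486 m
γ = 1/√(1 - 0.789²) = 1.6276
L = L₀/γ = 486/1.6276 = 298.6 m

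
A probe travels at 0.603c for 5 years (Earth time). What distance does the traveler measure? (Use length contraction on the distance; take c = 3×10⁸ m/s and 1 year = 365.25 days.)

Earth distance: d = v × t = 0.603c × 5 yr = 2.8544×10¹⁶ m
γ = 1.2535
d' = d/γ = 2.8544×10¹⁶/1.2535 = 2.277×10¹⁶ m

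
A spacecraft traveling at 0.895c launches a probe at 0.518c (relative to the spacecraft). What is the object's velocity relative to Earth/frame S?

u = (u' + v)/(1 + u'v/c²)
Numerator: 0.518 + 0.895 = 1.413
Denominator: 1 + 0.46361 = 1.46361
u = 1.413/1.46361 = 0.9654c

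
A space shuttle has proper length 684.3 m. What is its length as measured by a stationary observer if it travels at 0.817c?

Proper length L₀ = 684.3 m
γ = 1/√(1 - 0.817²) = 1.734
L = L₀/γ = 684.3/1.734 = 394.6 m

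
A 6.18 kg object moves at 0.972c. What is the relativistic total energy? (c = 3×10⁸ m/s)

γ = 1/√(1 - 0.972²) = 4.256
mc² = 6.18 × (3×10⁸)² = 5.562×10¹⁷ J
E = γmc² = 4.256 × 5.562×10¹⁷ = 2.367×10¹⁸ J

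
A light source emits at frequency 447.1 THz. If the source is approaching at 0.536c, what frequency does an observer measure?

β = v/c = 0.536
(1+β)/(1-β) = 1.536/0.464 = 3.3103
Doppler factor = √(3.3103) = 1.8194
f_obs = 447.1 × 1.8194 = 813.5 THz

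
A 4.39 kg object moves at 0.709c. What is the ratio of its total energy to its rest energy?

E = γmc², E₀ = mc²
E/E₀ = γ = 1/√(1 - 0.709²) = 1.418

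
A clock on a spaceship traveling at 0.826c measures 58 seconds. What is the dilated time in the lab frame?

Proper time Δt₀ = 58 seconds
γ = 1/√(1 - 0.826²) = 1.774
Δt = γΔt₀ = 1.774 × 58 = 102.9 seconds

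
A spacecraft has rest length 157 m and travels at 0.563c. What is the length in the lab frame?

Proper length L₀ = 157 m
γ = 1/√(1 - 0.563²) = 1.210
L = L₀/γ = 157/1.210 = 129.8 m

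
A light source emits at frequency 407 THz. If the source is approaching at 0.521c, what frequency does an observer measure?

β = v/c = 0.521
(1+β)/(1-β) = 1.521/0.479 = 3.175
Doppler factor = √(3.175) = 1.782
f_obs = 407 × 1.782 = 725.3 THz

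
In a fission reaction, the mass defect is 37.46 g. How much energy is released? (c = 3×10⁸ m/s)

Convert mass defect: Δm = 37.46 g = 0.03746 kg
E = Δm·c² = 0.03746 × (3×10⁸)²
= 0.03746 × 9×10¹⁶ = 3.371×10¹⁵ J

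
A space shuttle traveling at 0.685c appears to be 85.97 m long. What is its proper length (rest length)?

Contracted length L = 85.97 m
γ = 1/√(1 - 0.685²) = 1.373
L₀ = γL = 1.373 × 85.97 = 118.0 m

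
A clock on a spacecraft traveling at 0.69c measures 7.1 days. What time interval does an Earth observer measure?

Proper time Δt₀ = 7.1 days
γ = 1/√(1 - 0.69²) = 1.3816
Δt = γΔt₀ = 1.3816 × 7.1 = 9.809 days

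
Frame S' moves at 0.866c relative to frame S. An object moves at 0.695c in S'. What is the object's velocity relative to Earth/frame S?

u = (u' + v)/(1 + u'v/c²)
Numerator: 0.695 + 0.866 = 1.561
Denominator: 1 + 0.60187 = 1.60187
u = 1.561/1.60187 = 0.9745c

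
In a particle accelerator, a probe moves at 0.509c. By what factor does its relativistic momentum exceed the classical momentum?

p_rel = γmv, p_class = mv
Ratio = γ = 1/√(1 - 0.509²)
= 1/√(0.740919) = 1.162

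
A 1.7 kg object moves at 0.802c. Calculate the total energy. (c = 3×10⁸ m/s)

γ = 1/√(1 - 0.802²) = 1.674
mc² = 1.7 × (3×10⁸)² = 1.530×10¹⁷ J
E = γmc² = 1.674 × 1.530×10¹⁷ = 2.561×10¹⁷ J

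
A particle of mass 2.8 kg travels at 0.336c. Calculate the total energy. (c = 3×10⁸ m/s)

γ = 1/√(1 - 0.336²) = 1.062
mc² = 2.8 × (3×10⁸)² = 2.520×10¹⁷ J
E = γmc² = 1.062 × 2.520×10¹⁷ = 2.676×10¹⁷ J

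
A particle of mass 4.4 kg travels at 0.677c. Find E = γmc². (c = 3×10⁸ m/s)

γ = 1/√(1 - 0.677²) = 1.35873
mc² = 4.4 × (3×10⁸)² = 3.960×10¹⁷ J
E = γmc² = 1.35873 × 3.960×10¹⁷ = 5.381×10¹⁷ J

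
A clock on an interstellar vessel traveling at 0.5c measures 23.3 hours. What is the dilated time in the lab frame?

Proper time Δt₀ = 23.3 hours
γ = 1/√(1 - 0.5²) = 1.1547
Δt = γΔt₀ = 1.1547 × 23.3 = 26.90 hours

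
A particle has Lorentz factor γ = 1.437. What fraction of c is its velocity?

From γ = 1/√(1 - v²/c²):
1/γ² = 1/1.437² = 0.4843
v²/c² = 1 - 0.4843 = 0.5157
v/c = √(0.5157) = 0.7181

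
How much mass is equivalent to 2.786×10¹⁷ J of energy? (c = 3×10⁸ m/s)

From E = mc², we get m = E/c²
c² = (3×10⁸)² = 9×10¹⁶ m²/s²
m = 2.786×10¹⁷ / 9×10¹⁶ = 3.096 kg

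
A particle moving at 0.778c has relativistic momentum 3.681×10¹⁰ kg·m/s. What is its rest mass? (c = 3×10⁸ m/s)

γ = 1/√(1 - 0.778²) = 1.5917
v = 0.778 × 3×10⁸ = 2.334×10⁸ m/s
m = p/(γv) = 3.681×10¹⁰/(1.5917 × 2.334×10⁸) = 99.08 kg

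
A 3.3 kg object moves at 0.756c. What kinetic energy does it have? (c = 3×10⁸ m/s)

γ = 1/√(1 - 0.756²) = 1.5277
γ - 1 = 0.5277
KE = (γ-1)mc² = 0.5277 × 3.3 × (3×10⁸)² = 1.567×10¹⁷ J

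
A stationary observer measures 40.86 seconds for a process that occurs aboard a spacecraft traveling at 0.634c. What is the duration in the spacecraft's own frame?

Dilated time Δt = 40.86 seconds
γ = 1/√(1 - 0.634²) = 1.293
Δt₀ = Δt/γ = 40.86/1.293 = 31.60 seconds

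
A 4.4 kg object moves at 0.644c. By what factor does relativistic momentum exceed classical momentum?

p_rel = γmv, p_class = mv
Ratio = γ = 1/√(1 - 0.644²) = 1.307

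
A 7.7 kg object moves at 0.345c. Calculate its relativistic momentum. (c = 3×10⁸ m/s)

γ = 1/√(1 - 0.345²) = 1.0654
v = 0.345 × 3×10⁸ = 1.035×10⁸ m/s
p = γmv = 1.0654 × 7.7 × 1.035×10⁸ = 8.491×10⁸ kg·m/s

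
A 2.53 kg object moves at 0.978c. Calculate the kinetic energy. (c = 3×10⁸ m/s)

γ = 1/√(1 - 0.978²) = 4.7938
γ - 1 = 3.7938
KE = (γ-1)mc² = 3.7938 × 2.53 × (3×10⁸)² = 8.638×10¹⁷ J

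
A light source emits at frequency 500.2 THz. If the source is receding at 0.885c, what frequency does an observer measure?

β = v/c = 0.885
(1-β)/(1+β) = 0.115/1.885 = 0.06101
Doppler factor = √(0.06101) = 0.2470
f_obs = 500.2 × 0.2470 = 123.5 THz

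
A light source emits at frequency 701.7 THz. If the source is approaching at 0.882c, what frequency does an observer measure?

β = v/c = 0.882
(1+β)/(1-β) = 1.882/0.118 = 15.949
Doppler factor = √(15.949) = 3.9936
f_obs = 701.7 × 3.9936 = 2802 THz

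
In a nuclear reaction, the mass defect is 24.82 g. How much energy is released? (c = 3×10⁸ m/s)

Convert mass defect: Δm = 24.82 g = 0.02482 kg
E = Δm·c² = 0.02482 × (3×10⁸)²
= 0.02482 × 9×10¹⁶ = 2.234×10¹⁵ J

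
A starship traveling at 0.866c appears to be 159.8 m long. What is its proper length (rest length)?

Contracted length L = 159.8 m
γ = 1/√(1 - 0.866²) = 2.000
L₀ = γL = 2.000 × 159.8 = 319.6 m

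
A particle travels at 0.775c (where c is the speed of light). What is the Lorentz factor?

v/c = 0.775, so (v/c)² = 0.600625
1 - (v/c)² = 0.399375
γ = 1/√(0.399375) = 1.582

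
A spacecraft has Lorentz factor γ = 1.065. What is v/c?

From γ = 1/√(1 - v²/c²):
1/γ² = 1/1.065² = 0.88166
v²/c² = 1 - 0.88166 = 0.11834
v/c = √(0.11834) = 0.3440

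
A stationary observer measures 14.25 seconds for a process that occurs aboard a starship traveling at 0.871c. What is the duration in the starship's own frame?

Dilated time Δt = 14.25 seconds
γ = 1/√(1 - 0.871²) = 2.0355
Δt₀ = Δt/γ = 14.25/2.0355 = 7.001 seconds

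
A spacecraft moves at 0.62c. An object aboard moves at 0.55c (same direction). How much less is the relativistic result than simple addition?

Classical: u' + v = 0.55 + 0.62 = 1.17c
Relativistic: u = (0.55 + 0.62)/(1 + 0.341) = 1.17/1.341 = 0.8725c
Difference: 1.17 - 0.8725 = 0.2975c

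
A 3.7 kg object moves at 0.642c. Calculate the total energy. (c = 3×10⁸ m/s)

γ = 1/√(1 - 0.642²) = 1.3043
mc² = 3.7 × (3×10⁸)² = 3.330×10¹⁷ J
E = γmc² = 1.3043 × 3.330×10¹⁷ = 4.343×10¹⁷ J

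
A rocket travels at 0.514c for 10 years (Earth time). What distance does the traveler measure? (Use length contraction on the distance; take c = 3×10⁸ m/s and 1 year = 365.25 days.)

Earth distance: d = v × t = 0.514c × 10 yr = 4.8662×10¹⁶ m
γ = 1.1658
d' = d/γ = 4.8662×10¹⁶/1.1658 = 4.174×10¹⁶ m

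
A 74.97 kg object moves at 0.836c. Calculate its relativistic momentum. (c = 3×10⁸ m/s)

γ = 1/√(1 - 0.836²) = 1.8224
v = 0.836 × 3×10⁸ = 2.508×10⁸ m/s
p = γmv = 1.8224 × 74.97 × 2.508×10⁸ = 3.427×10¹⁰ kg·m/s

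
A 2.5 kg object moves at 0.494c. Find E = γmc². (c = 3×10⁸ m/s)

γ = 1/√(1 - 0.494²) = 1.150
mc² = 2.5 × (3×10⁸)² = 2.250×10¹⁷ J
E = γmc² = 1.150 × 2.250×10¹⁷ = 2.588×10¹⁷ J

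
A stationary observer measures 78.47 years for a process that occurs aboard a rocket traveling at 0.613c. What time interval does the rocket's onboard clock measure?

Dilated time Δt = 78.47 years
γ = 1/√(1 - 0.613²) = 1.2657
Δt₀ = Δt/γ = 78.47/1.2657 = 62.00 years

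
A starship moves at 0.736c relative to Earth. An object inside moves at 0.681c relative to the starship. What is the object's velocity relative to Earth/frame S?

u = (u' + v)/(1 + u'v/c²)
Numerator: 0.681 + 0.736 = 1.417
Denominator: 1 + 0.501216 = 1.501216
u = 1.417/1.501216 = 0.9439c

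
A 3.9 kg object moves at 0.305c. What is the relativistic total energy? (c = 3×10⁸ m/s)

γ = 1/√(1 - 0.305²) = 1.050
mc² = 3.9 × (3×10⁸)² = 3.510×10¹⁷ J
E = γmc² = 1.050 × 3.510×10¹⁷ = 3.686×10¹⁷ J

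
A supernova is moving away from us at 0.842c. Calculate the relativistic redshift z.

β = 0.842
(1+β)/(1-β) = 1.842/0.158 = 11.658
√(11.658) = 3.414
z = 3.414 - 1 = 2.414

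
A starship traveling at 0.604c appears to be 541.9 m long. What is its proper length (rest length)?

Contracted length L = 541.9 m
γ = 1/√(1 - 0.604²) = 1.2547
L₀ = γL = 1.2547 × 541.9 = 679.9 m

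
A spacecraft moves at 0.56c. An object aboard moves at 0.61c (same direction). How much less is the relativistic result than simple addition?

Classical: u' + v = 0.61 + 0.56 = 1.17c
Relativistic: u = (0.61 + 0.56)/(1 + 0.3416) = 1.17/1.3416 = 0.8721c
Difference: 1.17 - 0.8721 = 0.2979c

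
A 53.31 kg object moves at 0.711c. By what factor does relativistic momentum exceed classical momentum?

p_rel = γmv, p_class = mv
Ratio = γ = 1/√(1 - 0.711²) = 1.422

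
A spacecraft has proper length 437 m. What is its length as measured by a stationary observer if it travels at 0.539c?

Proper length L₀ = 437 m
γ = 1/√(1 - 0.539²) = 1.1872
L = L₀/γ = 437/1.1872 = 368.1 m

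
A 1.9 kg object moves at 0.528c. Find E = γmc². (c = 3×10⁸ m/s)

γ = 1/√(1 - 0.528²) = 1.178
mc² = 1.9 × (3×10⁸)² = 1.710×10¹⁷ J
E = γmc² = 1.178 × 1.710×10¹⁷ = 2.014×10¹⁷ J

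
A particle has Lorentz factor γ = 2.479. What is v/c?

From γ = 1/√(1 - v²/c²):
1/γ² = 1/2.479² = 0.1627
v²/c² = 1 - 0.1627 = 0.8373
v/c = √(0.8373) = 0.9150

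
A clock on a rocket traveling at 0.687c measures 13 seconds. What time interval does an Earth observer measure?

Proper time Δt₀ = 13 seconds
γ = 1/√(1 - 0.687²) = 1.376
Δt = γΔt₀ = 1.376 × 13 = 17.89 seconds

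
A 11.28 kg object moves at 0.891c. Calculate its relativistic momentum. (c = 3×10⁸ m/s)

γ = 1/√(1 - 0.891²) = 2.2026
v = 0.891 × 3×10⁸ = 2.673×10⁸ m/s
p = γmv = 2.2026 × 11.28 × 2.673×10⁸ = 6.641×10⁹ kg·m/s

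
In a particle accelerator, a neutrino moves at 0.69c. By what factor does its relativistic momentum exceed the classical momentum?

p_rel = γmv, p_class = mv
Ratio = γ = 1/√(1 - 0.69²)
= 1/√(0.5239) = 1.382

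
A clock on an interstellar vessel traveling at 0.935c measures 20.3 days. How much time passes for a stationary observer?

Proper time Δt₀ = 20.3 days
γ = 1/√(1 - 0.935²) = 2.8197
Δt = γΔt₀ = 2.8197 × 20.3 = 57.24 days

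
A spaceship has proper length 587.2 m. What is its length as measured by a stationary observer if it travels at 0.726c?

Proper length L₀ = 587.2 m
γ = 1/√(1 - 0.726²) = 1.4541
L = L₀/γ = 587.2/1.4541 = 403.8 m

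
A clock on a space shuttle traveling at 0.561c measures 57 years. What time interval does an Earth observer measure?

Proper time Δt₀ = 57 years
γ = 1/√(1 - 0.561²) = 1.208
Δt = γΔt₀ = 1.208 × 57 = 68.86 years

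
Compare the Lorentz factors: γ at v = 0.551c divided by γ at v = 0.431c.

γ₁ = 1/√(1 - 0.551²) = 1.198
γ₂ = 1/√(1 - 0.431²) = 1.108
γ₁/γ₂ = 1.198/1.108 = 1.081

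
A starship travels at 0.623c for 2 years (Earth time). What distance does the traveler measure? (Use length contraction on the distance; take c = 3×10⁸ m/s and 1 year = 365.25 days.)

Earth distance: d = v × t = 0.623c × 2 yr = 1.1796×10¹⁶ m
γ = 1.2784
d' = d/γ = 1.1796×10¹⁶/1.2784 = 9.227×10¹⁵ m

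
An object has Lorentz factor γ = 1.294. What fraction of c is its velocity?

From γ = 1/√(1 - v²/c²):
1/γ² = 1/1.294² = 0.5972
v²/c² = 1 - 0.5972 = 0.4028
v/c = √(0.4028) = 0.6347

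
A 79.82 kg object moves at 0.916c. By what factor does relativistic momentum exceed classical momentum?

p_rel = γmv, p_class = mv
Ratio = γ = 1/√(1 - 0.916²) = 2.493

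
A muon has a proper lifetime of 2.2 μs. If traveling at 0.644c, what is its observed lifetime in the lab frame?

Proper lifetime τ₀ = 2.2 μs
γ = 1/√(1 - 0.644²) = 1.3071
τ = γτ₀ = 1.3071 × 2.2 μs = 2.876 μs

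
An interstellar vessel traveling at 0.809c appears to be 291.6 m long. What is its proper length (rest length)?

Contracted length L = 291.6 m
γ = 1/√(1 - 0.809²) = 1.7012
L₀ = γL = 1.7012 × 291.6 = 496.1 m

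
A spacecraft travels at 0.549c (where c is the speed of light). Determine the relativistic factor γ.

v/c = 0.549, so (v/c)² = 0.301401
1 - (v/c)² = 0.698599
γ = 1/√(0.698599) = 1.196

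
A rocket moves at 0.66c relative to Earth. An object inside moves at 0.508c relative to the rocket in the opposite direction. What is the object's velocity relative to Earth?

Object's velocity in rocket frame is u' = -0.508c
u = (u' + v)/(1 + u'v/c²) = (v - 0.508)/(1 - 0.508·v/c²)
Numerator: 0.66 - 0.508 = 0.152
Denominator: 1 - 0.33528 = 0.66472
u = 0.152/0.66472 = 0.2287c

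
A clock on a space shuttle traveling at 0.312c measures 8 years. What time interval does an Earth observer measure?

Proper time Δt₀ = 8 years
γ = 1/√(1 - 0.312²) = 1.0525
Δt = γΔt₀ = 1.0525 × 8 = 8.420 years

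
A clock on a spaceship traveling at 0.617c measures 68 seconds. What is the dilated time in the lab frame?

Proper time Δt₀ = 68 seconds
γ = 1/√(1 - 0.617²) = 1.2707
Δt = γΔt₀ = 1.2707 × 68 = 86.41 seconds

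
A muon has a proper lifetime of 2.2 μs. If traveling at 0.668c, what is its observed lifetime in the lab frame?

Proper lifetime τ₀ = 2.2 μs
γ = 1/√(1 - 0.668²) = 1.3438
τ = γτ₀ = 1.3438 × 2.2 μs = 2.956 μs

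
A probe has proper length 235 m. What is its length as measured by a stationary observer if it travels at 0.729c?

Proper length L₀ = 235 m
γ = 1/√(1 - 0.729²) = 1.4609
L = L₀/γ = 235/1.4609 = 160.9 m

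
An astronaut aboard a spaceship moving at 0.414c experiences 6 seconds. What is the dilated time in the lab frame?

Proper time Δt₀ = 6 seconds
γ = 1/√(1 - 0.414²) = 1.09857
Δt = γΔt₀ = 1.09857 × 6 = 6.591 seconds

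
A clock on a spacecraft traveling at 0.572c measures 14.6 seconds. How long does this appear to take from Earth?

Proper time Δt₀ = 14.6 seconds
γ = 1/√(1 - 0.572²) = 1.219
Δt = γΔt₀ = 1.219 × 14.6 = 17.80 seconds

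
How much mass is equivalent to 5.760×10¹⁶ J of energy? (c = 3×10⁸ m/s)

From E = mc², we get m = E/c²
c² = (3×10⁸)² = 9×10¹⁶ m²/s²
m = 5.760×10¹⁶ / 9×10¹⁶ = 0.6400 kg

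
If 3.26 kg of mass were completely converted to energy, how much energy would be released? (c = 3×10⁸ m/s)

Using E = mc²:
c² = (3×10⁸)² = 9×10¹⁶ m²/s²
E = 3.26 × 9×10¹⁶ = 2.934×10¹⁷ J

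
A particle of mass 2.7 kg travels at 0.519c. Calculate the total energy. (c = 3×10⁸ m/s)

γ = 1/√(1 - 0.519²) = 1.170
mc² = 2.7 × (3×10⁸)² = 2.430×10¹⁷ J
E = γmc² = 1.170 × 2.430×10¹⁷ = 2.843×10¹⁷ J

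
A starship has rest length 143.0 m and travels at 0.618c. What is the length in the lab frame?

Proper length L₀ = 143.0 m
γ = 1/√(1 - 0.618²) = 1.272
L = L₀/γ = 143.0/1.272 = 112.4 m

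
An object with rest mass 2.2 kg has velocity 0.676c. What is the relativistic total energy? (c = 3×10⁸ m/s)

γ = 1/√(1 - 0.676²) = 1.357
mc² = 2.2 × (3×10⁸)² = 1.980×10¹⁷ J
E = γmc² = 1.357 × 1.980×10¹⁷ = 2.687×10¹⁷ J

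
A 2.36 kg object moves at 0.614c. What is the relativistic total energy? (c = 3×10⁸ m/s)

γ = 1/√(1 - 0.614²) = 1.267
mc² = 2.36 × (3×10⁸)² = 2.124×10¹⁷ J
E = γmc² = 1.267 × 2.124×10¹⁷ = 2.691×10¹⁷ J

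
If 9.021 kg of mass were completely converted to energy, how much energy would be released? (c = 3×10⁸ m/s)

Using E = mc²:
c² = (3×10⁸)² = 9×10¹⁶ m²/s²
E = 9.021 × 9×10¹⁶ = 8.119×10¹⁷ J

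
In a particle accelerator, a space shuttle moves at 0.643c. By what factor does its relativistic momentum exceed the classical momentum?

p_rel = γmv, p_class = mv
Ratio = γ = 1/√(1 - 0.643²)
= 1/√(0.586551) = 1.306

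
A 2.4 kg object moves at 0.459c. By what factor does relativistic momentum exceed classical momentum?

p_rel = γmv, p_class = mv
Ratio = γ = 1/√(1 - 0.459²) = 1.126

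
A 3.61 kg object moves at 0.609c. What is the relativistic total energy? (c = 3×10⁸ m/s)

γ = 1/√(1 - 0.609²) = 1.2608
mc² = 3.61 × (3×10⁸)² = 3.249×10¹⁷ J
E = γmc² = 1.2608 × 3.249×10¹⁷ = 4.096×10¹⁷ J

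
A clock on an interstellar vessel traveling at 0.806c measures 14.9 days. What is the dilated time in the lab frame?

Proper time Δt₀ = 14.9 days
γ = 1/√(1 - 0.806²) = 1.689
Δt = γΔt₀ = 1.689 × 14.9 = 25.17 days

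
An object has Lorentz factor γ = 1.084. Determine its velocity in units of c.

From γ = 1/√(1 - v²/c²):
1/γ² = 1/1.084² = 0.8510
v²/c² = 1 - 0.8510 = 0.1490
v/c = √(0.1490) = 0.3860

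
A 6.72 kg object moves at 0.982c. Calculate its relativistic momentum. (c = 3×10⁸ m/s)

γ = 1/√(1 - 0.982²) = 5.294
v = 0.982 × 3×10⁸ = 2.946×10⁸ m/s
p = γmv = 5.294 × 6.72 × 2.946×10⁸ = 1.048×10¹⁰ kg·m/s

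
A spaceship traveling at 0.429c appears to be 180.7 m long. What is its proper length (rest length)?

Contracted length L = 180.7 m
γ = 1/√(1 - 0.429²) = 1.107
L₀ = γL = 1.107 × 180.7 = 200.0 m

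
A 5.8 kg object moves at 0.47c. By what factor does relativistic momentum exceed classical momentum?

p_rel = γmv, p_class = mv
Ratio = γ = 1/√(1 - 0.47²) = 1.133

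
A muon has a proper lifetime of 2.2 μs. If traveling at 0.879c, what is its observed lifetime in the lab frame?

Proper lifetime τ₀ = 2.2 μs
γ = 1/√(1 - 0.879²) = 2.0972
τ = γτ₀ = 2.0972 × 2.2 μs = 4.614 μs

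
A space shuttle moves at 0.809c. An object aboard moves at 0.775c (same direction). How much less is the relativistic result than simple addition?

Classical: u' + v = 0.775 + 0.809 = 1.584c
Relativistic: u = (0.775 + 0.809)/(1 + 0.626975) = 1.584/1.626975 = 0.9736c
Difference: 1.584 - 0.9736 = 0.6104c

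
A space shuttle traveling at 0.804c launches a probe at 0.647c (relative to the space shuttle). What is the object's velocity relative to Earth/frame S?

u = (u' + v)/(1 + u'v/c²)
Numerator: 0.647 + 0.804 = 1.451
Denominator: 1 + 0.520188 = 1.520188
u = 1.451/1.520188 = 0.9545c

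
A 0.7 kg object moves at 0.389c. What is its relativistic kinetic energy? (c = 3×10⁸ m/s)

γ = 1/√(1 - 0.389²) = 1.085496
γ - 1 = 0.085496
KE = (γ-1)mc² = 0.085496 × 0.7 × (3×10⁸)² = 5.386×10¹⁵ J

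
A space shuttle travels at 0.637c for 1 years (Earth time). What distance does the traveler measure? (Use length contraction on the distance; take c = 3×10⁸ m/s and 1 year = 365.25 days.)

Earth distance: d = v × t = 0.637c × 1 yr = 6.0307×10¹⁵ m
γ = 1.2972
d' = d/γ = 6.0307×10¹⁵/1.2972 = 4.649×10¹⁵ m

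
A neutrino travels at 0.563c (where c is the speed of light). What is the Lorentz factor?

v/c = 0.563, so (v/c)² = 0.316969
1 - (v/c)² = 0.683031
γ = 1/√(0.683031) = 1.210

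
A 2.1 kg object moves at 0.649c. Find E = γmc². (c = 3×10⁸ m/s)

γ = 1/√(1 - 0.649²) = 1.3144
mc² = 2.1 × (3×10⁸)² = 1.890×10¹⁷ J
E = γmc² = 1.3144 × 1.890×10¹⁷ = 2.484×10¹⁷ J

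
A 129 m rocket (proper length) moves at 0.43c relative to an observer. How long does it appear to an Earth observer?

Proper length L₀ = 129 m
γ = 1/√(1 - 0.43²) = 1.1076
L = L₀/γ = 129/1.1076 = 116.5 m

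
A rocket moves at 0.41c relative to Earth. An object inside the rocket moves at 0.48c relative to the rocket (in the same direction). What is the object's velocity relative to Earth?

u = (u' + v)/(1 + u'v/c²)
Numerator: 0.48 + 0.41 = 0.89
Denominator: 1 + 0.1968 = 1.1968
u = 0.89/1.1968 = 0.7436c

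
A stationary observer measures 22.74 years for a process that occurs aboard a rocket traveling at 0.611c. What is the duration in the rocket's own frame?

Dilated time Δt = 22.74 years
γ = 1/√(1 - 0.611²) = 1.263
Δt₀ = Δt/γ = 22.74/1.263 = 18.00 years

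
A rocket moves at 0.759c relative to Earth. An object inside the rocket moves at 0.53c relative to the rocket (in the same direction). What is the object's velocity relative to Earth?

u = (u' + v)/(1 + u'v/c²)
Numerator: 0.53 + 0.759 = 1.289
Denominator: 1 + 0.40227 = 1.40227
u = 1.289/1.40227 = 0.9192c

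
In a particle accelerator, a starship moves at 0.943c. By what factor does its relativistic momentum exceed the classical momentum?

p_rel = γmv, p_class = mv
Ratio = γ = 1/√(1 - 0.943²)
= 1/√(0.110751) = 3.005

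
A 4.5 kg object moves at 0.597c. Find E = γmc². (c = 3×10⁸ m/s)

γ = 1/√(1 - 0.597²) = 1.2465
mc² = 4.5 × (3×10⁸)² = 4.050×10¹⁷ J
E = γmc² = 1.2465 × 4.050×10¹⁷ = 5.048×10¹⁷ J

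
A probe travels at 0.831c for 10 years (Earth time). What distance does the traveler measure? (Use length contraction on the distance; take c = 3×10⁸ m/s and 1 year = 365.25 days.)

Earth distance: d = v × t = 0.831c × 10 yr = 7.8673×10¹⁶ m
γ = 1.7977
d' = d/γ = 7.8673×10¹⁶/1.7977 = 4.376×10¹⁶ m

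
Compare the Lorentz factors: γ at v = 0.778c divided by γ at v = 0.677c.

γ₁ = 1/√(1 - 0.778²) = 1.592
γ₂ = 1/√(1 - 0.677²) = 1.359
γ₁/γ₂ = 1.592/1.359 = 1.171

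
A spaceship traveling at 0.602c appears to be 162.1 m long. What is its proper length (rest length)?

Contracted length L = 162.1 m
γ = 1/√(1 - 0.602²) = 1.2524
L₀ = γL = 1.2524 × 162.1 = 203.0 m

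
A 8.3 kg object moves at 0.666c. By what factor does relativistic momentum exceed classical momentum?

p_rel = γmv, p_class = mv
Ratio = γ = 1/√(1 - 0.666²) = 1.341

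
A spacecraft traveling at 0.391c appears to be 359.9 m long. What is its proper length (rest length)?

Contracted length L = 359.9 m
γ = 1/√(1 - 0.391²) = 1.0865
L₀ = γL = 1.0865 × 359.9 = 391.0 m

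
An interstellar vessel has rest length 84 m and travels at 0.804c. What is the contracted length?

Proper length L₀ = 84 m
γ = 1/√(1 - 0.804²) = 1.6817
L = L₀/γ = 84/1.6817 = 49.95 m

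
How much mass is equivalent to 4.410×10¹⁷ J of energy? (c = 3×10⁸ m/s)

From E = mc², we get m = E/c²
c² = (3×10⁸)² = 9×10¹⁶ m²/s²
m = 4.410×10¹⁷ / 9×10¹⁶ = 4.900 kg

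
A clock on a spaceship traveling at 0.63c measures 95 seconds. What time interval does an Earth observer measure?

Proper time Δt₀ = 95 seconds
γ = 1/√(1 - 0.63²) = 1.2877
Δt = γΔt₀ = 1.2877 × 95 = 122.3 seconds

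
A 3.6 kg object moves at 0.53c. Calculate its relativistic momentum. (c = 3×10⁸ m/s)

γ = 1/√(1 - 0.53²) = 1.1792
v = 0.53 × 3×10⁸ = 1.590×10⁸ m/s
p = γmv = 1.1792 × 3.6 × 1.590×10⁸ = 6.750×10⁸ kg·m/s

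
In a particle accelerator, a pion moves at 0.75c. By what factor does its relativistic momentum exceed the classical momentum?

p_rel = γmv, p_class = mv
Ratio = γ = 1/√(1 - 0.75²)
= 1/√(0.4375) = 1.512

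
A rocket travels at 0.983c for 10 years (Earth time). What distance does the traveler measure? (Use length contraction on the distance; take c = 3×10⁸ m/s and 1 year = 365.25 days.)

Earth distance: d = v × t = 0.983c × 10 yr = 9.306×10¹⁶ m
γ = 5.446
d' = d/γ = 9.306×10¹⁶/5.446 = 1.709×10¹⁶ m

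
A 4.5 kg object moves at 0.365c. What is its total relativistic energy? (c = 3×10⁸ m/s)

γ = 1/√(1 - 0.365²) = 1.074
mc² = 4.5 × (3×10⁸)² = 4.050×10¹⁷ J
E = γmc² = 1.074 × 4.050×10¹⁷ = 4.350×10¹⁷ J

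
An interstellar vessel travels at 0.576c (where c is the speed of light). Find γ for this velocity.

v/c = 0.576, so (v/c)² = 0.331776
1 - (v/c)² = 0.668224
γ = 1/√(0.668224) = 1.223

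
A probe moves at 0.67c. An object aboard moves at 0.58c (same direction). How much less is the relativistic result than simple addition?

Classical: u' + v = 0.58 + 0.67 = 1.25c
Relativistic: u = (0.58 + 0.67)/(1 + 0.3886) = 1.25/1.3886 = 0.9002c
Difference: 1.25 - 0.9002 = 0.3498c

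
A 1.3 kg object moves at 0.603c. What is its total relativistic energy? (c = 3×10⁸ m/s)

γ = 1/√(1 - 0.603²) = 1.254
mc² = 1.3 × (3×10⁸)² = 1.170×10¹⁷ J
E = γmc² = 1.254 × 1.170×10¹⁷ = 1.467×10¹⁷ J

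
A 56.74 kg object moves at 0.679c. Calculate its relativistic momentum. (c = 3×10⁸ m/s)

γ = 1/√(1 - 0.679²) = 1.362
v = 0.679 × 3×10⁸ = 2.037×10⁸ m/s
p = γmv = 1.362 × 56.74 × 2.037×10⁸ = 1.574×10¹⁰ kg·m/s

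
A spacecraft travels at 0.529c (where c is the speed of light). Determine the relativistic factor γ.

v/c = 0.529, so (v/c)² = 0.279841
1 - (v/c)² = 0.720159
γ = 1/√(0.720159) = 1.178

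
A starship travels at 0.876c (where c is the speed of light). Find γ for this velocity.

v/c = 0.876, so (v/c)² = 0.767376
1 - (v/c)² = 0.232624
γ = 1/√(0.232624) = 2.073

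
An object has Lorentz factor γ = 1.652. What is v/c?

From γ = 1/√(1 - v²/c²):
1/γ² = 1/1.652² = 0.3664
v²/c² = 1 - 0.3664 = 0.6336
v/c = √(0.6336) = 0.7960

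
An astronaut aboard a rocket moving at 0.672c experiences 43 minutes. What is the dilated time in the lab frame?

Proper time Δt₀ = 43 minutes
γ = 1/√(1 - 0.672²) = 1.3503
Δt = γΔt₀ = 1.3503 × 43 = 58.06 minutes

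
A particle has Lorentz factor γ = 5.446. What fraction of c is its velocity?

From γ = 1/√(1 - v²/c²):
1/γ² = 1/5.446² = 0.03372
v²/c² = 1 - 0.03372 = 0.9663
v/c = √(0.9663) = 0.9830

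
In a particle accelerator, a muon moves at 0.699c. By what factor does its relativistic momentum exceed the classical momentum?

p_rel = γmv, p_class = mv
Ratio = γ = 1/√(1 - 0.699²)
= 1/√(0.511399) = 1.398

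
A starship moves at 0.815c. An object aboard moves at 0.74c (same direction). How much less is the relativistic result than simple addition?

Classical: u' + v = 0.74 + 0.815 = 1.555c
Relativistic: u = (0.74 + 0.815)/(1 + 0.6031) = 1.555/1.6031 = 0.9700c
Difference: 1.555 - 0.9700 = 0.5850c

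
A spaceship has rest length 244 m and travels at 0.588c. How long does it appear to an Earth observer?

Proper length L₀ = 244 m
γ = 1/√(1 - 0.588²) = 1.236
L = L₀/γ = 244/1.236 = 197.4 m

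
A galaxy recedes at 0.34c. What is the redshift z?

β = 0.34
(1+β)/(1-β) = 1.34/0.66 = 2.0303
√(2.0303) = 1.4249
z = 1.4249 - 1 = 0.4249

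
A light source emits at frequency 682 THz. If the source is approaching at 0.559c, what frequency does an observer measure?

β = v/c = 0.559
(1+β)/(1-β) = 1.559/0.441 = 3.535
Doppler factor = √(3.535) = 1.880
f_obs = 682 × 1.880 = 1282 THz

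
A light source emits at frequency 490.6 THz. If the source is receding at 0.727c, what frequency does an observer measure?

β = v/c = 0.727
(1-β)/(1+β) = 0.273/1.727 = 0.1581
Doppler factor = √(0.1581) = 0.3976
f_obs = 490.6 × 0.3976 = 195.1 THz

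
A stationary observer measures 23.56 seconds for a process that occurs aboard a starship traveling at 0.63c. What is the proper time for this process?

Dilated time Δt = 23.56 seconds
γ = 1/√(1 - 0.63²) = 1.2877
Δt₀ = Δt/γ = 23.56/1.2877 = 18.30 seconds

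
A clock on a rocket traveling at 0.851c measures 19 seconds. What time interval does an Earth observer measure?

Proper time Δt₀ = 19 seconds
γ = 1/√(1 - 0.851²) = 1.904
Δt = γΔt₀ = 1.904 × 19 = 36.18 seconds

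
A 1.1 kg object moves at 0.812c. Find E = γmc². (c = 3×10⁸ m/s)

γ = 1/√(1 - 0.812²) = 1.713
mc² = 1.1 × (3×10⁸)² = 9.900×10¹⁶ J
E = γmc² = 1.713 × 9.900×10¹⁶ = 1.696×10¹⁷ J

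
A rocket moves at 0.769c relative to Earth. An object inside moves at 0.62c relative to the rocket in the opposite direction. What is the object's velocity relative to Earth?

Object's velocity in rocket frame is u' = -0.62c
u = (u' + v)/(1 + u'v/c²) = (v - 0.62)/(1 - 0.62·v/c²)
Numerator: 0.769 - 0.62 = 0.149
Denominator: 1 - 0.47678 = 0.52322
u = 0.149/0.52322 = 0.2848c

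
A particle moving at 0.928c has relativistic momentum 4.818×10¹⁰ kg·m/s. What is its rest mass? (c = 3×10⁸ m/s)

γ = 1/√(1 - 0.928²) = 2.684
v = 0.928 × 3×10⁸ = 2.784×10⁸ m/s
m = p/(γv) = 4.818×10¹⁰/(2.684 × 2.784×10⁸) = 64.48 kg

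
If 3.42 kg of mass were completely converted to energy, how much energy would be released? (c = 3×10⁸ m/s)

Using E = mc²:
c² = (3×10⁸)² = 9×10¹⁶ m²/s²
E = 3.42 × 9×10¹⁶ = 3.078×10¹⁷ J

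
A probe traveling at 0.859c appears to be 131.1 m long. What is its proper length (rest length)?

Contracted length L = 131.1 m
γ = 1/√(1 - 0.859²) = 1.9532
L₀ = γL = 1.9532 × 131.1 = 256.1 m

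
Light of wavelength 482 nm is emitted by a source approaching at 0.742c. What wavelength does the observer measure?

β = 0.742
Wavelength Doppler factor = √(0.258/1.742) = √(0.1481) = 0.3848
λ_obs = 482 × 0.3848 = 185.5 nm (blueshift)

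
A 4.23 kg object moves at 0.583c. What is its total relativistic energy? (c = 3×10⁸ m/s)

γ = 1/√(1 - 0.583²) = 1.231
mc² = 4.23 × (3×10⁸)² = 3.807×10¹⁷ J
E = γmc² = 1.231 × 3.807×10¹⁷ = 4.686×10¹⁷ J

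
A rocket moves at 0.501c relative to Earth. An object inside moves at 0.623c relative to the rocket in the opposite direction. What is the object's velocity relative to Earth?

Object's velocity in rocket frame is u' = -0.623c
u = (u' + v)/(1 + u'v/c²) = (v - 0.623)/(1 - 0.623·v/c²)
Numerator: 0.501 - 0.623 = -0.122
Denominator: 1 - 0.312123 = 0.687877
u = -0.122/0.687877 = -0.1774c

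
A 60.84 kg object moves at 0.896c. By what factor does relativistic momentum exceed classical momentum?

p_rel = γmv, p_class = mv
Ratio = γ = 1/√(1 - 0.896²) = 2.252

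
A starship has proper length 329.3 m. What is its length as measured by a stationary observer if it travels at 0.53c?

Proper length L₀ = 329.3 m
γ = 1/√(1 - 0.53²) = 1.17925
L = L₀/γ = 329.3/1.17925 = 279.2 m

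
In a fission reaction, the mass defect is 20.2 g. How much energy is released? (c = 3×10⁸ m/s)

Convert mass defect: Δm = 20.2 g = 0.0202 kg
E = Δm·c² = 0.0202 × (3×10⁸)²
= 0.0202 × 9×10¹⁶ = 1.818×10¹⁵ J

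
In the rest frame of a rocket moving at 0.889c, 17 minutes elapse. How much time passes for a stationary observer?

Proper time Δt₀ = 17 minutes
γ = 1/√(1 - 0.889²) = 2.184
Δt = γΔt₀ = 2.184 × 17 = 37.13 minutes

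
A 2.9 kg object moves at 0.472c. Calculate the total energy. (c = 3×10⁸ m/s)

γ = 1/√(1 - 0.472²) = 1.1343
mc² = 2.9 × (3×10⁸)² = 2.610×10¹⁷ J
E = γmc² = 1.1343 × 2.610×10¹⁷ = 2.961×10¹⁷ J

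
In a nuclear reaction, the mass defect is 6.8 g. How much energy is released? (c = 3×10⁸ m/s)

Convert mass defect: Δm = 6.8 g = 0.0068 kg
E = Δm·c² = 0.0068 × (3×10⁸)²
= 0.0068 × 9×10¹⁶ = 6.120×10¹⁴ J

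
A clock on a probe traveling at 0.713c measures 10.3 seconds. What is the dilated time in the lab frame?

Proper time Δt₀ = 10.3 seconds
γ = 1/√(1 - 0.713²) = 1.426
Δt = γΔt₀ = 1.426 × 10.3 = 14.69 seconds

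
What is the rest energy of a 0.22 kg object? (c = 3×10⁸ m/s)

c² = (3×10⁸)² = 9.000×10¹⁶ m²/s²
E₀ = mc² = 0.22 × 9.000×10¹⁶ = 1.980×10¹⁶ J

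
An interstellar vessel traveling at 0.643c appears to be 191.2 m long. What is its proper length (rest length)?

Contracted length L = 191.2 m
γ = 1/√(1 - 0.643²) = 1.306
L₀ = γL = 1.306 × 191.2 = 249.7 m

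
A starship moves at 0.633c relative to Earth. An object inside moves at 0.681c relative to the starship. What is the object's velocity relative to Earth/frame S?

u = (u' + v)/(1 + u'v/c²)
Numerator: 0.681 + 0.633 = 1.314
Denominator: 1 + 0.431073 = 1.431073
u = 1.314/1.431073 = 0.9182c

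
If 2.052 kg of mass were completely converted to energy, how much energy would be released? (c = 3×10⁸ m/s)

Using E = mc²:
c² = (3×10⁸)² = 9×10¹⁶ m²/s²
E = 2.052 × 9×10¹⁶ = 1.847×10¹⁷ J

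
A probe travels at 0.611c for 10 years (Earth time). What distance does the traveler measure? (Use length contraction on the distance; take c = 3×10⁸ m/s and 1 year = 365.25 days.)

Earth distance: d = v × t = 0.611c × 10 yr = 5.7845×10¹⁶ m
γ = 1.2632
d' = d/γ = 5.7845×10¹⁶/1.2632 = 4.579×10¹⁶ m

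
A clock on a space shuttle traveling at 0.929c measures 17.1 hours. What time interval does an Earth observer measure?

Proper time Δt₀ = 17.1 hours
γ = 1/√(1 - 0.929²) = 2.7021
Δt = γΔt₀ = 2.7021 × 17.1 = 46.21 hours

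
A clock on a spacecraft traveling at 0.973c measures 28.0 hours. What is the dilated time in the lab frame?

Proper time Δt₀ = 28.0 hours
γ = 1/√(1 - 0.973²) = 4.333
Δt = γΔt₀ = 4.333 × 28.0 = 121.3 hours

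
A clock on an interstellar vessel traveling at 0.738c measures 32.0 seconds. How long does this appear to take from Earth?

Proper time Δt₀ = 32.0 seconds
γ = 1/√(1 - 0.738²) = 1.482
Δt = γΔt₀ = 1.482 × 32.0 = 47.42 seconds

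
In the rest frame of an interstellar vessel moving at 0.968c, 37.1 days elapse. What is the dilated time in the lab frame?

Proper time Δt₀ = 37.1 days
γ = 1/√(1 - 0.968²) = 3.985
Δt = γΔt₀ = 3.985 × 37.1 = 147.8 days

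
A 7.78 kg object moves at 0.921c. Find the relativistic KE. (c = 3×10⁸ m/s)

γ = 1/√(1 - 0.921²) = 2.567
γ - 1 = 1.567
KE = (γ-1)mc² = 1.567 × 7.78 × (3×10⁸)² = 1.097×10¹⁸ J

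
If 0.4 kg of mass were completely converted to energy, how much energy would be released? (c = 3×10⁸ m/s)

Using E = mc²:
c² = (3×10⁸)² = 9×10¹⁶ m²/s²
E = 0.4 × 9×10¹⁶ = 3.600×10¹⁶ J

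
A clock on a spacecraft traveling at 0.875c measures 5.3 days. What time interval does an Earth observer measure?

Proper time Δt₀ = 5.3 days
γ = 1/√(1 - 0.875²) = 2.066
Δt = γΔt₀ = 2.066 × 5.3 = 10.95 days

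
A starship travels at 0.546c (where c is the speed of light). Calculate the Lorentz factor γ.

v/c = 0.546, so (v/c)² = 0.298116
1 - (v/c)² = 0.701884
γ = 1/√(0.701884) = 1.194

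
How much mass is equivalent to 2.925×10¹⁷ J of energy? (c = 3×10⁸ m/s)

From E = mc², we get m = E/c²
c² = (3×10⁸)² = 9×10¹⁶ m²/s²
m = 2.925×10¹⁷ / 9×10¹⁶ = 3.250 kg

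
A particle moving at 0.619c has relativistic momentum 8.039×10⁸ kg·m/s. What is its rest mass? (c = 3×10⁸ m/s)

γ = 1/√(1 - 0.619²) = 1.2733
v = 0.619 × 3×10⁸ = 1.857×10⁸ m/s
m = p/(γv) = 8.039×10⁸/(1.2733 × 1.857×10⁸) = 3.400 kg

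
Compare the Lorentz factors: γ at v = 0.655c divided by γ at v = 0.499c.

γ₁ = 1/√(1 - 0.655²) = 1.3234
γ₂ = 1/√(1 - 0.499²) = 1.1539
γ₁/γ₂ = 1.3234/1.1539 = 1.147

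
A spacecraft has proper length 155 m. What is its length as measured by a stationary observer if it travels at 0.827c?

Proper length L₀ = 155 m
γ = 1/√(1 - 0.827²) = 1.7787
L = L₀/γ = 155/1.7787 = 87.14 m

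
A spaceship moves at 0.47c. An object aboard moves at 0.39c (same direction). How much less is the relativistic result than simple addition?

Classical: u' + v = 0.39 + 0.47 = 0.86c
Relativistic: u = (0.39 + 0.47)/(1 + 0.1833) = 0.86/1.1833 = 0.7268c
Difference: 0.86 - 0.7268 = 0.1332c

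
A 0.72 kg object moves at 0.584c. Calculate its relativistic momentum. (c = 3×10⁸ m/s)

γ = 1/√(1 - 0.584²) = 1.232
v = 0.584 × 3×10⁸ = 1.752×10⁸ m/s
p = γmv = 1.232 × 0.72 × 1.752×10⁸ = 1.554×10⁸ kg·m/s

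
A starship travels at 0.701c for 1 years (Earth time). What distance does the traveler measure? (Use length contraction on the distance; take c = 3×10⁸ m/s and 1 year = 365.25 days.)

Earth distance: d = v × t = 0.701c × 1 yr = 6.6366×10¹⁵ m
γ = 1.4022
d' = d/γ = 6.6366×10¹⁵/1.4022 = 4.733×10¹⁵ m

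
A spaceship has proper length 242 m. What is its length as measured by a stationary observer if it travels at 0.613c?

Proper length L₀ = 242 m
γ = 1/√(1 - 0.613²) = 1.266
L = L₀/γ = 242/1.266 = 191.2 m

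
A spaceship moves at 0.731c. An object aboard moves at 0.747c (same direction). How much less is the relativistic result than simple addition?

Classical: u' + v = 0.747 + 0.731 = 1.478c
Relativistic: u = (0.747 + 0.731)/(1 + 0.546057) = 1.478/1.546057 = 0.9560c
Difference: 1.478 - 0.9560 = 0.5220c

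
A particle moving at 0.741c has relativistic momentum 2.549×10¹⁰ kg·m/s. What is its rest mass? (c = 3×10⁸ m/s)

γ = 1/√(1 - 0.741²) = 1.4892
v = 0.741 × 3×10⁸ = 2.223×10⁸ m/s
m = p/(γv) = 2.549×10¹⁰/(1.4892 × 2.223×10⁸) = 77.00 kg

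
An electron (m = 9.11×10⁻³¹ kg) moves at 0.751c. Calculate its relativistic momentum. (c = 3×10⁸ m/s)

γ = 1/√(1 - 0.751²) = 1.5145
v = 0.751 × 3×10⁸ = 2.253×10⁸ m/s
p = γmv = 1.5145 × 9.11×10⁻³¹ × 2.253×10⁸ = 3.108×10⁻²² kg·m/s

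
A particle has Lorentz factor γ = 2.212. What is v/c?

From γ = 1/√(1 - v²/c²):
1/γ² = 1/2.212² = 0.2044
v²/c² = 1 - 0.2044 = 0.7956
v/c = √(0.7956) = 0.8920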